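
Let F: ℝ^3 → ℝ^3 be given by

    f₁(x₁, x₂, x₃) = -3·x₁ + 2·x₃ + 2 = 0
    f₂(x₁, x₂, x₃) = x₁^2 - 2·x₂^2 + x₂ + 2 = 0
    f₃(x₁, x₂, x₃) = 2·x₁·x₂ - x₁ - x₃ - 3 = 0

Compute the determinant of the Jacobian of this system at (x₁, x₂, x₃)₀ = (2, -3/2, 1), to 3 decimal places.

J = [[-3, 0, 2], [2·x₁, -4·x₂ + 1, 0], [2·x₂ - 1, 2·x₁, -1]].
At the point, J = [[-3.000, 0.000, 2.000], [4.000, 7.000, 0.000], [-4.000, 4.000, -1.000]].
det J = 109.000.

109.000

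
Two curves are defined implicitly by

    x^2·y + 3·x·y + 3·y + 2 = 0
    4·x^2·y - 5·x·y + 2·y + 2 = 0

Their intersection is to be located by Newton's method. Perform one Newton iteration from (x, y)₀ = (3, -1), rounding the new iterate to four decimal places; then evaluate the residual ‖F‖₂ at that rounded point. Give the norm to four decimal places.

At (3, -1): F = (-19.0000, -21.0000).
Jacobian J = [[2·x·y + 3·y, x^2 + 3·x + 3], [8·x·y - 5·y, 4·x^2 - 5·x + 2]].
At the point, J = [[-9.0000, 21.0000], [-19.0000, 23.0000]] (det J = 192.0000).
Solving J·Δ = −F gives Δ = (-0.0208, 0.8958).
Then the next iterate is (x, y)₁ = (2.9792, -0.1042).
Re-evaluating at (2.9792, -0.1042): F = (-0.168739, -0.355600), so ‖F‖₂ = 0.3936.

0.3936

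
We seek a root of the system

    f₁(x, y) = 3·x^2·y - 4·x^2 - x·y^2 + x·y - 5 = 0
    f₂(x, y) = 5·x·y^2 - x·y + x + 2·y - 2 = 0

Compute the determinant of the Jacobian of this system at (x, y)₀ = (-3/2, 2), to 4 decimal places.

-1.7500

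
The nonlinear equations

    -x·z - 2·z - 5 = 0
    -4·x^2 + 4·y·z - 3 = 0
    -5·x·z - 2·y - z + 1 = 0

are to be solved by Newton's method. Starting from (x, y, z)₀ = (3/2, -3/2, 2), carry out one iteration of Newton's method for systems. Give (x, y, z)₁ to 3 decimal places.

At (3/2, -3/2, 2): F = (-12.000, -24.000, -13.000).
Jacobian J = [[-z, 0, -x - 2], [-8·x, 4·z, 4·y], [-5·z, -2, -5·x - 1]].
At the point, J = [[-2.000, 0.000, -3.500], [-12.000, 8.000, -6.000], [-10.000, -2.000, -8.500]] (det J = -204.000).
Solving J·Δ = −F gives Δ = (2.098, 2.676, -4.627).
Then the next iterate is (x, y, z)₁ = (3.598, 1.176, -2.627).

(3.598, 1.176, -2.627)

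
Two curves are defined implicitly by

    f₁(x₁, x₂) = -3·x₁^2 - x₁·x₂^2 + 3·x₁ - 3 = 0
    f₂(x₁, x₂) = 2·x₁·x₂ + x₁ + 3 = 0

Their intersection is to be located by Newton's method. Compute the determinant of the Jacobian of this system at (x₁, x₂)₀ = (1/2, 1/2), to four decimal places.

J = [[-6·x₁ - x₂^2 + 3, -2·x₁·x₂], [2·x₂ + 1, 2·x₁]].
At the point, J = [[-0.2500, -0.5000], [2.0000, 1.0000]].
det J = 0.7500.

0.7500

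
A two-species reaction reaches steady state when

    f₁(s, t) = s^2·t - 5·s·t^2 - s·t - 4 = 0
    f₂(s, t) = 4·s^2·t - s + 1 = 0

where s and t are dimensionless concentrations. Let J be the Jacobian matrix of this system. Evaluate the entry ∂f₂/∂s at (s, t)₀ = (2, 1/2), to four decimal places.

7.0000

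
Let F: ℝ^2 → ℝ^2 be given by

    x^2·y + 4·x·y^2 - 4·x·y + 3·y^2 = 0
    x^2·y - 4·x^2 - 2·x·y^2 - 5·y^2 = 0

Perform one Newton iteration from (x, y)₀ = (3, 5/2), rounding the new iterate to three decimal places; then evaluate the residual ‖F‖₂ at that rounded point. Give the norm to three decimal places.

At (3, 5/2): F = (86.250, -82.250).
Jacobian J = [[2·x·y + 4·y^2 - 4·y, x^2 + 8·x·y - 4·x + 6·y], [2·x·y - 8·x - 2·y^2, x^2 - 4·x·y - 10·y]].
At the point, J = [[30.000, 72.000], [-21.500, -46.000]] (det J = 168.000).
Solving J·Δ = −F gives Δ = (-11.634, 3.650).
Then the next iterate is (x, y)₁ = (-8.634, 6.150).
Re-evaluating at (-8.634, 6.150): F = (-521.91633, 624.28024), so ‖F‖₂ = 813.709.

813.709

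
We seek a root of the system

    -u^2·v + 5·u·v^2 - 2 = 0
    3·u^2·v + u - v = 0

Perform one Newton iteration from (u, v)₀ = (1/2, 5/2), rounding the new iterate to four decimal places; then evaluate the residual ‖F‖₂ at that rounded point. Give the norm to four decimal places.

2.9256

At (1/2, 5/2): F = (13.0000, -0.1250).
Jacobian J = [[-2·u·v + 5·v^2, -u^2 + 10·u·v], [6·u·v + 1, 3·u^2 - 1]].
At the point, J = [[28.7500, 12.2500], [8.5000, -0.2500]] (det J = -111.3125).
Solving J·Δ = −F gives Δ = (-0.0154, -1.0250).
Then the next iterate is (u, v)₁ = (0.4846, 1.4750).
Re-evaluating at (0.4846, 1.4750): F = (2.925155, 0.048754), so ‖F‖₂ = 2.9256.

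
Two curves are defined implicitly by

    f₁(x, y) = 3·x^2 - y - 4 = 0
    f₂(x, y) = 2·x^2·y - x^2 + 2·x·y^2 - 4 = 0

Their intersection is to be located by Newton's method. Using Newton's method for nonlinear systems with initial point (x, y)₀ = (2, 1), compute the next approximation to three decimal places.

(1.414, 0.970)

At (2, 1): F = (7.000, 4.000).
Jacobian J = [[6·x, -1], [4·x·y - 2·x + 2·y^2, 2·x^2 + 4·x·y]].
At the point, J = [[12.000, -1.000], [6.000, 16.000]] (det J = 198.000).
Solving J·Δ = −F gives Δ = (-0.586, -0.030).
Then the next iterate is (x, y)₁ = (1.414, 0.970).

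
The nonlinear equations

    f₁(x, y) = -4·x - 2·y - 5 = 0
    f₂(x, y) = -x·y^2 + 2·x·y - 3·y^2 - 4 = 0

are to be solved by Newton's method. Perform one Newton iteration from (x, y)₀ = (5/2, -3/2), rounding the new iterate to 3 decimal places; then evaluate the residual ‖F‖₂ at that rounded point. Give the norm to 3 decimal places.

5.600

At (5/2, -3/2): F = (-12.000, -23.875).
Jacobian J = [[-4, -2], [-y^2 + 2·y, -2·x·y + 2·x - 6·y]].
At the point, J = [[-4.000, -2.000], [-5.250, 21.500]] (det J = -96.500).
Solving J·Δ = −F gives Δ = (-3.168, 0.337).
Then the next iterate is (x, y)₁ = (-0.668, -1.163).
Re-evaluating at (-0.668, -1.163): F = (-0.002, -5.60042), so ‖F‖₂ = 5.600.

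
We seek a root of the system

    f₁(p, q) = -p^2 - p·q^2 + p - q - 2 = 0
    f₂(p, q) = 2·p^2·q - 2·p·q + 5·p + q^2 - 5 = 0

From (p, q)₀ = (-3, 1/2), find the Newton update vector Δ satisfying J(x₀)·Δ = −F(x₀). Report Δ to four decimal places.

(1.9001, 0.4620)

At (-3, 1/2): F = (-13.7500, -7.7500).
Jacobian J = [[-2·p - q^2 + 1, -2·p·q - 1], [4·p·q - 2·q + 5, 2·p^2 - 2·p + 2·q]].
At the point, J = [[6.7500, 2.0000], [-2.0000, 25.0000]] (det J = 172.7500).
Solving J·Δ = −F gives Δ = (1.9001, 0.4620).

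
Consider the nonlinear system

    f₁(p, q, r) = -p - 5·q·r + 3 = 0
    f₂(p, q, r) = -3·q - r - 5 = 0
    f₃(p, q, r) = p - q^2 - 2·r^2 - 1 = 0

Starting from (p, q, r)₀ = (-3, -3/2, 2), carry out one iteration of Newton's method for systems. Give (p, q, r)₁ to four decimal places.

(-48.0227, -0.0455, -4.8636)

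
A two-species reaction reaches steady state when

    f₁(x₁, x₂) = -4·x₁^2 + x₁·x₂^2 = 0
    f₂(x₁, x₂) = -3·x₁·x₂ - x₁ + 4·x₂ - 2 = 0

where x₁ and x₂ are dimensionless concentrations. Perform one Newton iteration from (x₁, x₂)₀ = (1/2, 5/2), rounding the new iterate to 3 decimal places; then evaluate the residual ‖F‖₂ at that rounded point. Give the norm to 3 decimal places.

At (1/2, 5/2): F = (2.125, 3.750).
Jacobian J = [[-8·x₁ + x₂^2, 2·x₁·x₂], [-3·x₂ - 1, -3·x₁ + 4]].
At the point, J = [[2.250, 2.500], [-8.500, 2.500]] (det J = 26.875).
Solving J·Δ = −F gives Δ = (0.151, -0.986).
Then the next iterate is (x₁, x₂)₁ = (0.651, 1.514).
Re-evaluating at (0.651, 1.514): F = (-0.20298, 0.44816), so ‖F‖₂ = 0.492.

0.492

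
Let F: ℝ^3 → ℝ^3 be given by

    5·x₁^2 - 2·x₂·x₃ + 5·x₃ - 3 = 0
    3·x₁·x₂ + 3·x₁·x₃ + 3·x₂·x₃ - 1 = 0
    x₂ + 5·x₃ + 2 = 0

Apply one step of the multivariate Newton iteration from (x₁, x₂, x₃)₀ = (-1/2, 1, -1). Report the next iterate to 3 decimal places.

At (-1/2, 1, -1): F = (-4.750, -4.000, -2.000).
Jacobian J = [[10·x₁, -2·x₃, -2·x₂ + 5], [3·x₂ + 3·x₃, 3·x₁ + 3·x₃, 3·x₁ + 3·x₂], [0, 1, 5]].
At the point, J = [[-5.000, 2.000, 3.000], [0.000, -4.500, 1.500], [0.000, 1.000, 5.000]] (det J = 120.000).
Solving J·Δ = −F gives Δ = (-0.908, -0.708, 0.542).
Then the next iterate is (x₁, x₂, x₃)₁ = (-1.408, 0.292, -0.458).

(-1.408, 0.292, -0.458)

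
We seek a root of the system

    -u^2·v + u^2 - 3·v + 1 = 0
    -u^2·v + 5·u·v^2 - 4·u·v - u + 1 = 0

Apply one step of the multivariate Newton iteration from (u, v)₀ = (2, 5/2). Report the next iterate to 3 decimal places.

At (2, 5/2): F = (-12.500, 31.500).
Jacobian J = [[-2·u·v + 2·u, -u^2 - 3], [-2·u·v + 5·v^2 - 4·v - 1, -u^2 + 10·u·v - 4·u]].
At the point, J = [[-6.000, -7.000], [10.250, 38.000]] (det J = -156.250).
Solving J·Δ = −F gives Δ = (-1.629, -0.390).
Then the next iterate is (u, v)₁ = (0.371, 2.110).

(0.371, 2.110)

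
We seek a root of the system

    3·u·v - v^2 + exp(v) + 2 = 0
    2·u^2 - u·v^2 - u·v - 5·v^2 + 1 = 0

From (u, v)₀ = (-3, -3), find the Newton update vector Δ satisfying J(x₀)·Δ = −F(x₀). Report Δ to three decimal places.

(1.473, 2.301)

At (-3, -3): F = (20.04979, -8.000).
Jacobian J = [[3·v, 3·u - 2·v + exp(v)], [4·u - v^2 - v, -2·u·v - u - 10·v]].
At the point, J = [[-9.000, -2.95021], [-18.000, 15.000]] (det J = -188.10383).
Solving J·Δ = −F gives Δ = (1.473, 2.301).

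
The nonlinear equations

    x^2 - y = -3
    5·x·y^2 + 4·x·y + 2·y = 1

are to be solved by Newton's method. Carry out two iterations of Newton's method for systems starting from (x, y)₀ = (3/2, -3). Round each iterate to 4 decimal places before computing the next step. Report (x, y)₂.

(1.6414, -6.6259)

At (3/2, -3): F = (8.2500, 42.5000).
Jacobian J = [[2·x, -1], [5·y^2 + 4·y, 10·x·y + 4·x + 2]].
At the point, J = [[3.0000, -1.0000], [33.0000, -37.0000]] (det J = -78.0000).
Solving J·Δ = −F gives Δ = (-3.3686, -1.8558).
Then the next iterate is (x, y)₁ = (-1.8686, -4.8558).
Round to (-1.8686, -4.8558) and repeat: F = (11.347466, -194.714077), J = [[-3.7372, -1.0000], [98.470768, 85.261079]].
Δ = (3.5100, -1.7701), so (x, y)₂ = (1.6414, -6.6259).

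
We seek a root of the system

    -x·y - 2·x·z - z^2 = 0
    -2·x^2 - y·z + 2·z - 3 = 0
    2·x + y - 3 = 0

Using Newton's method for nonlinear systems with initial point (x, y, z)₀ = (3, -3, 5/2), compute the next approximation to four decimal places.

(0.2851, 2.4298, 0.3991)

At (3, -3, 5/2): F = (-12.2500, -8.5000, 0.0000).
Jacobian J = [[-y - 2·z, -x, -2·x - 2·z], [-4·x, -z, -y + 2], [2, 1, 0]].
At the point, J = [[-2.0000, -3.0000, -11.0000], [-12.0000, -2.5000, 5.0000], [2.0000, 1.0000, 0.0000]] (det J = 57.0000).
Solving J·Δ = −F gives Δ = (-2.7149, 5.4298, -2.1009).
Then the next iterate is (x, y, z)₁ = (0.2851, 2.4298, 0.3991).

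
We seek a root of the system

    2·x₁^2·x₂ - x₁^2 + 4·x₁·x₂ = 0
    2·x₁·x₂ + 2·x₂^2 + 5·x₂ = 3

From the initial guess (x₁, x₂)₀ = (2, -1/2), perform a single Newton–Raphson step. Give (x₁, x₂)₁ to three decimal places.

(2.519, 0.574)

At (2, -1/2): F = (-12.000, -7.000).
Jacobian J = [[4·x₁·x₂ - 2·x₁ + 4·x₂, 2·x₁^2 + 4·x₁], [2·x₂, 2·x₁ + 4·x₂ + 5]].
At the point, J = [[-10.000, 16.000], [-1.000, 7.000]] (det J = -54.000).
Solving J·Δ = −F gives Δ = (0.519, 1.074).
Then the next iterate is (x₁, x₂)₁ = (2.519, 0.574).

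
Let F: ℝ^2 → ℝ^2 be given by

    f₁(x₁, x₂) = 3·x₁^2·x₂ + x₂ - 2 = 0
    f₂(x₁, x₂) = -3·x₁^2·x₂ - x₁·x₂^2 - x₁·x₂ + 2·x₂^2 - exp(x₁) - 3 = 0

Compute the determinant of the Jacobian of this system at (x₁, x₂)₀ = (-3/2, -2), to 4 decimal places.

J = [[6·x₁·x₂, 3·x₁^2 + 1], [-6·x₁·x₂ - x₂^2 - x₂ - exp(x₁), -3·x₁^2 - 2·x₁·x₂ - x₁ + 4·x₂]].
At the point, J = [[18.0000, 7.7500], [-20.223130, -19.2500]].
det J = -189.7707.

-189.7707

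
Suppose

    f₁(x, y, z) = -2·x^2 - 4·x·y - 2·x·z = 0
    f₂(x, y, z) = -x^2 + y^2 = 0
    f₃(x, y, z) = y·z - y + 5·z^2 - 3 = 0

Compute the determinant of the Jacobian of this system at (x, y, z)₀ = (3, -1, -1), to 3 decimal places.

588.000

J = [[-4·x - 4·y - 2·z, -4·x, -2·x], [-2·x, 2·y, 0], [0, z - 1, y + 10·z]].
At the point, J = [[-6.000, -12.000, -6.000], [-6.000, -2.000, 0.000], [0.000, -2.000, -11.000]].
det J = 588.000.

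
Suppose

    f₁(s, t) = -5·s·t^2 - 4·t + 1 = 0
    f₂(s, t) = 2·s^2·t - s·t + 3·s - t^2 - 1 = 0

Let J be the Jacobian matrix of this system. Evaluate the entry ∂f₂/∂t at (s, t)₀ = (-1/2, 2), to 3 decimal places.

-3.000

∂f₂/∂t = 2·s^2 - s - 2·t.
At (-1/2, 2) this is -3.000.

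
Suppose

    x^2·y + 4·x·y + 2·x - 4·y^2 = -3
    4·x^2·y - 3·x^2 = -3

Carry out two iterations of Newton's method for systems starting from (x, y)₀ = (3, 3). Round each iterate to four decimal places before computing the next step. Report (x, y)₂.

At (3, 3): F = (36.0000, 84.0000).
Jacobian J = [[2·x·y + 4·y + 2, x^2 + 4·x - 8·y], [8·x·y - 6·x, 4·x^2]].
At the point, J = [[32.0000, -3.0000], [54.0000, 36.0000]] (det J = 1314.0000).
Solving J·Δ = −F gives Δ = (-1.1781, -0.5662).
Then the next iterate is (x, y)₁ = (1.8219, 2.4338).
Round to (1.8219, 2.4338) and repeat: F = (8.765391, 25.356281), J = [[20.603480, -8.863480], [24.541722, 13.277278]].
Δ = (-0.6946, -0.6258), so (x, y)₂ = (1.1273, 1.8080).

(1.1273, 1.8080)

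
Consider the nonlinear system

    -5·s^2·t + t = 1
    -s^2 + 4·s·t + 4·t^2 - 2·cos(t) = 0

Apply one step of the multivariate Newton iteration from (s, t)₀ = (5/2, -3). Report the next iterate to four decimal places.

(1.7245, -1.9558)

At (5/2, -3): F = (89.7500, 1.729985).
Jacobian J = [[-10·s·t, -5·s^2 + 1], [-2·s + 4·t, 4·s + 8·t + 2·sin(t)]].
At the point, J = [[75.0000, -30.2500], [-17.0000, -14.282240]] (det J = -1585.418001).
Solving J·Δ = −F gives Δ = (-0.7755, 1.0442).
Then the next iterate is (s, t)₁ = (1.7245, -1.9558).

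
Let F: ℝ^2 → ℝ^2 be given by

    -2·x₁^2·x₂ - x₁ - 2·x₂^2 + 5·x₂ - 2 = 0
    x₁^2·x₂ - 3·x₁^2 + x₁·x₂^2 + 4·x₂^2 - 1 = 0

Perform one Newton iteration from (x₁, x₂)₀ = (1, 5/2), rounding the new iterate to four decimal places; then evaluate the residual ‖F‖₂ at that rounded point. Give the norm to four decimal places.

At (1, 5/2): F = (-8.0000, 29.7500).
Jacobian J = [[-4·x₁·x₂ - 1, -2·x₁^2 - 4·x₂ + 5], [2·x₁·x₂ - 6·x₁ + x₂^2, x₁^2 + 2·x₁·x₂ + 8·x₂]].
At the point, J = [[-11.0000, -7.0000], [5.2500, 26.0000]] (det J = -249.2500).
Solving J·Δ = −F gives Δ = (0.0010, -1.1444).
Then the next iterate is (x₁, x₂)₁ = (1.0010, 1.3556).
Re-evaluating at (1.0010, 1.3556): F = (-2.614928, 6.542404), so ‖F‖₂ = 7.0456.

7.0456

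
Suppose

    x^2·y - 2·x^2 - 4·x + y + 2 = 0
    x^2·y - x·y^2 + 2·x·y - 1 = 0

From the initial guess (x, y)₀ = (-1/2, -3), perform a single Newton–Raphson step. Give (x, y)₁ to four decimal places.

(0.0556, -3.2444)

At (-1/2, -3): F = (-0.2500, 5.7500).
Jacobian J = [[2·x·y - 4·x - 4, x^2 + 1], [2·x·y - y^2 + 2·y, x^2 - 2·x·y + 2·x]].
At the point, J = [[1.0000, 1.2500], [-12.0000, -3.7500]] (det J = 11.2500).
Solving J·Δ = −F gives Δ = (0.5556, -0.2444).
Then the next iterate is (x, y)₁ = (0.0556, -3.2444).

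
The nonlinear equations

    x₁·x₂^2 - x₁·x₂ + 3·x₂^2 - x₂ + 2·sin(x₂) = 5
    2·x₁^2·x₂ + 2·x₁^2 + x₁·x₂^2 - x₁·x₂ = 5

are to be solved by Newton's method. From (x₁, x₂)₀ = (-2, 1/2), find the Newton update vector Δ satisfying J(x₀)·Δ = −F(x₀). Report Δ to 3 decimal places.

(1.238, 0.959)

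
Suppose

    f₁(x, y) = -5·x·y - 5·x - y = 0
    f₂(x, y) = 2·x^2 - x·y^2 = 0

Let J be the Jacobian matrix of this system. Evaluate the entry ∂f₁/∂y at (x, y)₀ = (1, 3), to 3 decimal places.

-6.000

∂f₁/∂y = -5·x - 1.
At (1, 3) this is -6.000.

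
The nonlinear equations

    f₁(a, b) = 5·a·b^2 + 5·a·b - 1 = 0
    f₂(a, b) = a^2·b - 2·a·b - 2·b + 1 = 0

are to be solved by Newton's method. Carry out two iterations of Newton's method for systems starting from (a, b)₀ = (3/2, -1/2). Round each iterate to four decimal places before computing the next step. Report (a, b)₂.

(-0.4101, 0.4057)

At (3/2, -1/2): F = (-2.8750, 2.3750).
Jacobian J = [[5·b^2 + 5·b, 10·a·b + 5·a], [2·a·b - 2·b, a^2 - 2·a - 2]].
At the point, J = [[-1.2500, 0.0000], [-0.5000, -2.7500]] (det J = 3.4375).
Solving J·Δ = −F gives Δ = (-2.3000, 1.2818).
Then the next iterate is (a, b)₁ = (-0.8000, 0.7818).
Round to (-0.8000, 0.7818) and repeat: F = (-6.572045, 1.187632), J = [[6.965056, -10.2544], [-2.814480, 0.2400]].
Δ = (0.3899, -0.3761), so (a, b)₂ = (-0.4101, 0.4057).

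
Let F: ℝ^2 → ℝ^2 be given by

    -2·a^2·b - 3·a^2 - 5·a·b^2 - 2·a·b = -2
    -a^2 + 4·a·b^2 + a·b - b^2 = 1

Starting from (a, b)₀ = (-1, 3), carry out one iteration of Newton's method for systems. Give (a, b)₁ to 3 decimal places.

At (-1, 3): F = (44.000, -50.000).
Jacobian J = [[-4·a·b - 6·a - 5·b^2 - 2·b, -2·a^2 - 10·a·b - 2·a], [-2·a + 4·b^2 + b, 8·a·b + a - 2·b]].
At the point, J = [[-33.000, 30.000], [41.000, -31.000]] (det J = -207.000).
Solving J·Δ = −F gives Δ = (0.657, -0.744).
Then the next iterate is (a, b)₁ = (-0.343, 2.256).

(-0.343, 2.256)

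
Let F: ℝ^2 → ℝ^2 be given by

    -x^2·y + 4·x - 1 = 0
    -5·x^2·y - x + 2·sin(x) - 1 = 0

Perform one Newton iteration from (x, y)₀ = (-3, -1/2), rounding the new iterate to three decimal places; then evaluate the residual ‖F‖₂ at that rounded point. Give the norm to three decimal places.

At (-3, -1/2): F = (-8.500, 24.21776).
Jacobian J = [[-2·x·y + 4, -x^2], [-10·x·y + 2·cos(x) - 1, -5·x^2]].
At the point, J = [[1.000, -9.000], [-17.97998, -45.000]] (det J = -206.81986).
Solving J·Δ = −F gives Δ = (2.903, -0.622).
Then the next iterate is (x, y)₁ = (-0.097, -1.122).
Re-evaluating at (-0.097, -1.122): F = (-1.37744, -1.04391), so ‖F‖₂ = 1.728.

1.728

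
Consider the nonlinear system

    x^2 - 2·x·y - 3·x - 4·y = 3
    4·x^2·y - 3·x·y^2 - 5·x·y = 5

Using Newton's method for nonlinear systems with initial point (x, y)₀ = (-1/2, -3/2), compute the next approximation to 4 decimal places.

(0.6235, -0.7912)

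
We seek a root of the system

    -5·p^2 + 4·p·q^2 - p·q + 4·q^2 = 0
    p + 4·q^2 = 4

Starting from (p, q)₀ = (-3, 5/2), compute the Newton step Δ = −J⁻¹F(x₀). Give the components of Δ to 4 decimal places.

(0.9972, -0.9499)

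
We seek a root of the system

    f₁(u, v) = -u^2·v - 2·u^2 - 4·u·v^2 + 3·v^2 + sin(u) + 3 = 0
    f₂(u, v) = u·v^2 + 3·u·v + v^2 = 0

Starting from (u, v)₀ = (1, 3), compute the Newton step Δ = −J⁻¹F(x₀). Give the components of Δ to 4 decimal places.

(0.0659, -1.8791)

At (1, 3): F = (-10.158529, 27.0000).
Jacobian J = [[-2·u·v - 4·u - 4·v^2 + cos(u), -u^2 - 8·u·v + 6·v], [v^2 + 3·v, 2·u·v + 3·u + 2·v]].
At the point, J = [[-45.459698, -7.0000], [18.0000, 15.0000]] (det J = -555.895465).
Solving J·Δ = −F gives Δ = (0.0659, -1.8791).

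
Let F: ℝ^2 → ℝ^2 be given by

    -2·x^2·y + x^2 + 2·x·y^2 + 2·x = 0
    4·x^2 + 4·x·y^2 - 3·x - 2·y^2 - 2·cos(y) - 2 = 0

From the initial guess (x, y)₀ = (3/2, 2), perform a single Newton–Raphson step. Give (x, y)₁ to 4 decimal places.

At (3/2, 2): F = (8.2500, 19.332294).
Jacobian J = [[-4·x·y + 2·x + 2·y^2 + 2, -2·x^2 + 4·x·y], [8·x + 4·y^2 - 3, 8·x·y - 4·y + 2·sin(y)]].
At the point, J = [[1.0000, 7.5000], [25.0000, 17.818595]] (det J = -169.681405).
Solving J·Δ = −F gives Δ = (0.0119, -1.1016).
Then the next iterate is (x, y)₁ = (1.5119, 0.8984).

(1.5119, 0.8984)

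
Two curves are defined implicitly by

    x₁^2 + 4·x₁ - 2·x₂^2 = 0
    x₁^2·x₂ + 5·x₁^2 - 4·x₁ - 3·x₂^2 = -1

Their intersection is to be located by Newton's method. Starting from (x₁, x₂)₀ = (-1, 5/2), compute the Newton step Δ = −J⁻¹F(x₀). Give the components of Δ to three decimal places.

At (-1, 5/2): F = (-15.500, -6.250).
Jacobian J = [[2·x₁ + 4, -4·x₂], [2·x₁·x₂ + 10·x₁ - 4, x₁^2 - 6·x₂]].
At the point, J = [[2.000, -10.000], [-19.000, -14.000]] (det J = -218.000).
Solving J·Δ = −F gives Δ = (0.709, -1.408).

(0.709, -1.408)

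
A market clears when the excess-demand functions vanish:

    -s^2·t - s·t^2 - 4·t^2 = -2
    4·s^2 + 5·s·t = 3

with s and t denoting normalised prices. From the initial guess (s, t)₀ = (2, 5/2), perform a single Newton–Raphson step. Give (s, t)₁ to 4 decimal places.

(0.9622, 1.6578)

At (2, 5/2): F = (-45.5000, 38.0000).
Jacobian J = [[-2·s·t - t^2, -s^2 - 2·s·t - 8·t], [8·s + 5·t, 5·s]].
At the point, J = [[-16.2500, -34.0000], [28.5000, 10.0000]] (det J = 806.5000).
Solving J·Δ = −F gives Δ = (-1.0378, -0.8422).
Then the next iterate is (s, t)₁ = (0.9622, 1.6578).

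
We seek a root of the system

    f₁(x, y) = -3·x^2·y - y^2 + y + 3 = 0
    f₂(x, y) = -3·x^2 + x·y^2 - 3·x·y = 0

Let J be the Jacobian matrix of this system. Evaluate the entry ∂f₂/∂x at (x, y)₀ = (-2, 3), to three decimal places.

12.000

∂f₂/∂x = -6·x + y^2 - 3·y.
At (-2, 3) this is 12.000.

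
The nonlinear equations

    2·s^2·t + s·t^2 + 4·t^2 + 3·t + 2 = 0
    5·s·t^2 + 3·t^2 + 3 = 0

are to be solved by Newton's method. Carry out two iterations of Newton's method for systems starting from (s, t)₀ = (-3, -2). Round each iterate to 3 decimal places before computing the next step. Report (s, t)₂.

(-1.410, -1.193)

At (-3, -2): F = (-36.000, -45.000).
Jacobian J = [[4·s·t + t^2, 2·s^2 + 2·s·t + 8·t + 3], [5·t^2, 10·s·t + 6·t]].
At the point, J = [[28.000, 17.000], [20.000, 48.000]] (det J = 1004.000).
Solving J·Δ = −F gives Δ = (0.959, 0.538).
Then the next iterate is (s, t)₁ = (-2.041, -1.462).
Round to (-2.041, -1.462) and repeat: F = (-10.37920, -12.40028), J = [[14.07321, 5.60325], [10.68722, 21.06742]].
Δ = (0.631, 0.269), so (s, t)₂ = (-1.410, -1.193).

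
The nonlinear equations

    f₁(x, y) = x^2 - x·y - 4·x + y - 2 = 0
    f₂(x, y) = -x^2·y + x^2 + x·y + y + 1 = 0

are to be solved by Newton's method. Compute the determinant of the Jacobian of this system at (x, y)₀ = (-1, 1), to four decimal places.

J = [[2·x - y - 4, -x + 1], [-2·x·y + 2·x + y, -x^2 + x + 1]].
At the point, J = [[-7.0000, 2.0000], [1.0000, -1.0000]].
det J = 5.0000.

5.0000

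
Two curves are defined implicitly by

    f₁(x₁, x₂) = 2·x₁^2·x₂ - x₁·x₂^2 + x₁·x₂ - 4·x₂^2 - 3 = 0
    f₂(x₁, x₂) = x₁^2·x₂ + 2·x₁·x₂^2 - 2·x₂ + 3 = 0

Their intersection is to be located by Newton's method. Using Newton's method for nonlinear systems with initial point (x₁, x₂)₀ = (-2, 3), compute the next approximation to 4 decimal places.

(-1.8621, 1.8103)

At (-2, 3): F = (-3.0000, -27.0000).
Jacobian J = [[4·x₁·x₂ - x₂^2 + x₂, 2·x₁^2 - 2·x₁·x₂ + x₁ - 8·x₂], [2·x₁·x₂ + 2·x₂^2, x₁^2 + 4·x₁·x₂ - 2]].
At the point, J = [[-30.0000, -6.0000], [6.0000, -22.0000]] (det J = 696.0000).
Solving J·Δ = −F gives Δ = (0.1379, -1.1897).
Then the next iterate is (x₁, x₂)₁ = (-1.8621, 1.8103).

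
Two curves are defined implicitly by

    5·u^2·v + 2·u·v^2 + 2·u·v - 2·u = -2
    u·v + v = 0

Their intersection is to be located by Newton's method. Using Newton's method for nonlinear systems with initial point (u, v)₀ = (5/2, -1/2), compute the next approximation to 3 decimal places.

At (5/2, -1/2): F = (-19.875, -1.750).
Jacobian J = [[10·u·v + 2·v^2 + 2·v - 2, 5·u^2 + 4·u·v + 2·u], [v, u + 1]].
At the point, J = [[-15.000, 31.250], [-0.500, 3.500]] (det J = -36.875).
Solving J·Δ = −F gives Δ = (-0.403, 0.442).
Then the next iterate is (u, v)₁ = (2.097, -0.058).

(2.097, -0.058)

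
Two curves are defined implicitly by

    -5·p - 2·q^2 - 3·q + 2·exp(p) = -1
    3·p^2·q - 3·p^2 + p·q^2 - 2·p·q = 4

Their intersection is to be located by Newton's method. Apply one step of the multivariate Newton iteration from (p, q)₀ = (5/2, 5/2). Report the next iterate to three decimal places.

(2.296, 1.647)

At (5/2, 5/2): F = (-7.13501, 27.250).
Jacobian J = [[2·exp(p) - 5, -4·q - 3], [6·p·q - 6·p + q^2 - 2·q, 3·p^2 + 2·p·q - 2·p]].
At the point, J = [[19.36499, -13.000], [23.750, 26.250]] (det J = 817.08093).
Solving J·Δ = −F gives Δ = (-0.204, -0.853).
Then the next iterate is (p, q)₁ = (2.296, 1.647).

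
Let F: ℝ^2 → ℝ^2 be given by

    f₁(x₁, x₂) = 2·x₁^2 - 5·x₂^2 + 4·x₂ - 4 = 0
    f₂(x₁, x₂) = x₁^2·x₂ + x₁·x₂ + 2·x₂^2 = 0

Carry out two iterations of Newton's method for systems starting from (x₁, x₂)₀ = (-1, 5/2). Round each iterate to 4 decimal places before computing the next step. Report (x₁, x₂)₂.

(-0.8699, 0.6763)

At (-1, 5/2): F = (-23.2500, 12.5000).
Jacobian J = [[4·x₁, -10·x₂ + 4], [2·x₁·x₂ + x₂, x₁^2 + x₁ + 4·x₂]].
At the point, J = [[-4.0000, -21.0000], [-2.5000, 10.0000]] (det J = -92.5000).
Solving J·Δ = −F gives Δ = (0.3243, -1.1689).
Then the next iterate is (x₁, x₂)₁ = (-0.6757, 1.3311).
Round to (-0.6757, 1.3311) and repeat: F = (-6.621595, 3.251971), J = [[-2.7028, -9.3110], [-0.467749, 5.105270]].
Δ = (-0.1942, -0.6548), so (x₁, x₂)₂ = (-0.8699, 0.6763).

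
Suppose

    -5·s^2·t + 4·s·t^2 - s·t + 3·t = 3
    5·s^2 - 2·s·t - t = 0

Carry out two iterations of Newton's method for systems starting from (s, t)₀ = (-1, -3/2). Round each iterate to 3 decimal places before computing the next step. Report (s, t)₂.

(-0.239, 0.839)

At (-1, -3/2): F = (-10.500, 3.500).
Jacobian J = [[-10·s·t + 4·t^2 - t, -5·s^2 + 8·s·t - s + 3], [10·s - 2·t, -2·s - 1]].
At the point, J = [[-4.500, 11.000], [-7.000, 1.000]] (det J = 72.500).
Solving J·Δ = −F gives Δ = (0.676, 1.231).
Then the next iterate is (s, t)₁ = (-0.324, -0.269).
Round to (-0.324, -0.269) and repeat: F = (-3.84674, 0.61957), J = [[-0.31312, 3.49637], [-2.702, -0.352]].
Δ = (0.085, 1.108), so (s, t)₂ = (-0.239, 0.839).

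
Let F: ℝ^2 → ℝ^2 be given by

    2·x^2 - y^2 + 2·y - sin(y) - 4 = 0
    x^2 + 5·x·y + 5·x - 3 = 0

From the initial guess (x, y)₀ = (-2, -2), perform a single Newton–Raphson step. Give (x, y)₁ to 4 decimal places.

(-1.7120, -1.1592)

At (-2, -2): F = (-3.090703, 11.0000).
Jacobian J = [[4·x, -2·y - cos(y) + 2], [2·x + 5·y + 5, 5·x]].
At the point, J = [[-8.0000, 6.416147], [-9.0000, -10.0000]] (det J = 137.745322).
Solving J·Δ = −F gives Δ = (0.2880, 0.8408).
Then the next iterate is (x, y)₁ = (-1.7120, -1.1592).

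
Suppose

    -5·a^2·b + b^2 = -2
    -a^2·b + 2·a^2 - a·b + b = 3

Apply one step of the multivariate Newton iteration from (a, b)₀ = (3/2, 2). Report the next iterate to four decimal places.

(1.2592, 0.7206)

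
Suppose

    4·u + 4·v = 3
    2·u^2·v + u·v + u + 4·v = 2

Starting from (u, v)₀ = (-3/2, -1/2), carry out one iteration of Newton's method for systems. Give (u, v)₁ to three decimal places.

(2.000, -1.250)

At (-3/2, -1/2): F = (-11.000, -7.000).
Jacobian J = [[4, 4], [4·u·v + v + 1, 2·u^2 + u + 4]].
At the point, J = [[4.000, 4.000], [3.500, 7.000]] (det J = 14.000).
Solving J·Δ = −F gives Δ = (3.500, -0.750).
Then the next iterate is (u, v)₁ = (2.000, -1.250).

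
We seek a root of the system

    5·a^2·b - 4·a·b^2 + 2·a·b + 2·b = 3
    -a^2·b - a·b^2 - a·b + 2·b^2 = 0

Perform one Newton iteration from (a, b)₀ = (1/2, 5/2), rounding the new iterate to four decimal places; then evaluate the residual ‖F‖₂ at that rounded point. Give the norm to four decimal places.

2.1504

At (1/2, 5/2): F = (-4.8750, 7.5000).
Jacobian J = [[10·a·b - 4·b^2 + 2·b, 5·a^2 - 8·a·b + 2·a + 2], [-2·a·b - b^2 - b, -a^2 - 2·a·b - a + 4·b]].
At the point, J = [[-7.5000, -5.7500], [-11.2500, 6.7500]] (det J = -115.3125).
Solving J·Δ = −F gives Δ = (0.0886, -0.9634).
Then the next iterate is (a, b)₁ = (0.5886, 1.5366).
Re-evaluating at (0.5886, 1.5366): F = (-1.015206, 1.895715), so ‖F‖₂ = 2.1504.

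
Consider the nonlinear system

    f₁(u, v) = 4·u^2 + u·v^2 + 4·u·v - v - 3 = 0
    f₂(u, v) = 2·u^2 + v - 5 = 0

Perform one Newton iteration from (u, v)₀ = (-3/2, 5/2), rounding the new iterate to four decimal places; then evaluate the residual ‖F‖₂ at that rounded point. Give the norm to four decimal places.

3.9985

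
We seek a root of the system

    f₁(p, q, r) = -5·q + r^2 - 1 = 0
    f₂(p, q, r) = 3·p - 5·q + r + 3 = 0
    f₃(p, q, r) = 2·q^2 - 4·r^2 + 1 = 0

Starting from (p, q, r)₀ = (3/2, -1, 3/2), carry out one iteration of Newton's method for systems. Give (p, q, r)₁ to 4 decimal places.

(-1.5926, -0.2083, 0.7361)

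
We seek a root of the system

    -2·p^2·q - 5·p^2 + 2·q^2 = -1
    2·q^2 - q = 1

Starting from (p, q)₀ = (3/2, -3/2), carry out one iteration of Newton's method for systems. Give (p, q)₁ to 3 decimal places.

(0.417, -0.786)

At (3/2, -3/2): F = (1.000, 5.000).
Jacobian J = [[-4·p·q - 10·p, -2·p^2 + 4·q], [0, 4·q - 1]].
At the point, J = [[-6.000, -10.500], [0.000, -7.000]] (det J = 42.000).
Solving J·Δ = −F gives Δ = (-1.083, 0.714).
Then the next iterate is (p, q)₁ = (0.417, -0.786).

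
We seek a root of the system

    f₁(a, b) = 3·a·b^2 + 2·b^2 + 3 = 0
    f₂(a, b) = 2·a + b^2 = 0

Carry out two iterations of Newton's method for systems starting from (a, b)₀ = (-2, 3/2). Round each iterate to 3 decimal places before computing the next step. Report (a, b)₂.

(-1.115, 1.493)

At (-2, 3/2): F = (-6.000, -1.750).
Jacobian J = [[3·b^2, 6·a·b + 4·b], [2, 2·b]].
At the point, J = [[6.750, -12.000], [2.000, 3.000]] (det J = 44.250).
Solving J·Δ = −F gives Δ = (0.881, -0.004).
Then the next iterate is (a, b)₁ = (-1.119, 1.496).
Round to (-1.119, 1.496) and repeat: F = (-0.03699, 0.00002), J = [[6.71405, -4.06014], [2.000, 2.992]].
Δ = (0.004, -0.003), so (a, b)₂ = (-1.115, 1.493).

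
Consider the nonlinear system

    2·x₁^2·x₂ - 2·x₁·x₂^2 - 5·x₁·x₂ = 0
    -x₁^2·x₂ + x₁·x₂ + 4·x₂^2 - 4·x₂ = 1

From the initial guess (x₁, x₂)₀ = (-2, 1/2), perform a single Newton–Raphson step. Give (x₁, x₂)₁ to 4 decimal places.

At (-2, 1/2): F = (10.0000, -5.0000).
Jacobian J = [[4·x₁·x₂ - 2·x₂^2 - 5·x₂, 2·x₁^2 - 4·x₁·x₂ - 5·x₁], [-2·x₁·x₂ + x₂, -x₁^2 + x₁ + 8·x₂ - 4]].
At the point, J = [[-7.0000, 22.0000], [2.5000, -6.0000]] (det J = -13.0000).
Solving J·Δ = −F gives Δ = (3.8462, 0.7692).
Then the next iterate is (x₁, x₂)₁ = (1.8462, 1.2692).

(1.8462, 1.2692)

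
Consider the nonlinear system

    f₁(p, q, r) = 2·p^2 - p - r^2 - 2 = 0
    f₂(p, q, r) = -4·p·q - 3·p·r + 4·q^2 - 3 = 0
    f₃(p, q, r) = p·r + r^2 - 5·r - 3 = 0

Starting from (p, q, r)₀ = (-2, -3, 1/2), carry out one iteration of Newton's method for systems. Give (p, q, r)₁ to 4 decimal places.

At (-2, -3, 1/2): F = (7.7500, 12.0000, -6.2500).
Jacobian J = [[4·p - 1, 0, -2·r], [-4·q - 3·r, -4·p + 8·q, -3·p], [r, 0, p + 2·r - 5]].
At the point, J = [[-9.0000, 0.0000, -1.0000], [10.5000, -16.0000, 6.0000], [0.5000, 0.0000, -6.0000]] (det J = -872.0000).
Solving J·Δ = −F gives Δ = (0.9679, 1.0248, -0.9610).
Then the next iterate is (p, q, r)₁ = (-1.0321, -1.9752, -0.4610).

(-1.0321, -1.9752, -0.4610)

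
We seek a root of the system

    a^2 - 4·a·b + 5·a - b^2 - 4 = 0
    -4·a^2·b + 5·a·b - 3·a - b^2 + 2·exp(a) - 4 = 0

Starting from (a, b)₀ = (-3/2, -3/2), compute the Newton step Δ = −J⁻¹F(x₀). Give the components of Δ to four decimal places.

(-0.4550, 2.6822)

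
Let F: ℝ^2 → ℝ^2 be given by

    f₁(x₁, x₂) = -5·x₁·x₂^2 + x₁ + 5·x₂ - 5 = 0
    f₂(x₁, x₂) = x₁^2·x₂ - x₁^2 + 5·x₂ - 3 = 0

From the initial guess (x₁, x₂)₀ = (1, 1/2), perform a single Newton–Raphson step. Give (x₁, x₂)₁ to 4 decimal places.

At (1, 1/2): F = (-2.7500, -1.0000).
Jacobian J = [[-5·x₂^2 + 1, -10·x₁·x₂ + 5], [2·x₁·x₂ - 2·x₁, x₁^2 + 5]].
At the point, J = [[-0.2500, 0.0000], [-1.0000, 6.0000]] (det J = -1.5000).
Solving J·Δ = −F gives Δ = (-11.0000, -1.6667).
Then the next iterate is (x₁, x₂)₁ = (-10.0000, -1.1667).

(-10.0000, -1.1667)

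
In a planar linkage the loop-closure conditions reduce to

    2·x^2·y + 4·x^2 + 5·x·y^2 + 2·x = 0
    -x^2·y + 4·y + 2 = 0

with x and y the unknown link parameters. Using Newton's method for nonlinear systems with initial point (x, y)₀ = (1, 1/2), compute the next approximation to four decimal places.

At (1, 1/2): F = (8.2500, 3.5000).
Jacobian J = [[4·x·y + 8·x + 5·y^2 + 2, 2·x^2 + 10·x·y], [-2·x·y, -x^2 + 4]].
At the point, J = [[13.2500, 7.0000], [-1.0000, 3.0000]] (det J = 46.7500).
Solving J·Δ = −F gives Δ = (-0.0053, -1.1684).
Then the next iterate is (x, y)₁ = (0.9947, -0.6684).

(0.9947, -0.6684)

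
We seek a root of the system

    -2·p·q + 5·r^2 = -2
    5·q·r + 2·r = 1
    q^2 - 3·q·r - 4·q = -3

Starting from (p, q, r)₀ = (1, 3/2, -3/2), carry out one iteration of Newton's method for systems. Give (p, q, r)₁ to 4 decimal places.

At (1, 3/2, -3/2): F = (10.2500, -15.2500, 6.0000).
Jacobian J = [[-2·q, -2·p, 10·r], [0, 5·r, 5·q + 2], [0, 2·q - 3·r - 4, -3·q]].
At the point, J = [[-3.0000, -2.0000, -15.0000], [0.0000, -7.5000, 9.5000], [0.0000, 3.5000, -4.5000]] (det J = -1.5000).
Solving J·Δ = −F gives Δ = (102.6667, -23.2500, -16.7500).
Then the next iterate is (p, q, r)₁ = (103.6667, -21.7500, -18.2500).

(103.6667, -21.7500, -18.2500)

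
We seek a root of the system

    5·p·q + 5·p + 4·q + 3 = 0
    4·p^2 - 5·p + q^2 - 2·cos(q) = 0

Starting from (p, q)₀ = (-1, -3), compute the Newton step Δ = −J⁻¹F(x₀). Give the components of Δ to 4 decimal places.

(-0.2749, 3.7493)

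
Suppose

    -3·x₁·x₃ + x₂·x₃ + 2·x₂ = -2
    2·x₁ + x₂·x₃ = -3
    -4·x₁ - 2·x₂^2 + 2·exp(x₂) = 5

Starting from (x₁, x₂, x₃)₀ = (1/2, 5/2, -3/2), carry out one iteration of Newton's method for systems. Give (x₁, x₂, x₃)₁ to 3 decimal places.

At (1/2, 5/2, -3/2): F = (5.500, 0.250, 4.86499).
Jacobian J = [[-3·x₃, x₃ + 2, -3·x₁ + x₂], [2, x₃, x₂], [-4, -4·x₂ + 2·exp(x₂), 0]].
At the point, J = [[4.500, 0.500, 1.000], [2.000, -1.500, 2.500], [-4.000, 14.36499, 0.000]] (det J = -143.87614).
Solving J·Δ = −F gives Δ = (-1.255, -0.688, 0.491).
Then the next iterate is (x₁, x₂, x₃)₁ = (-0.755, 1.812, -1.009).

(-0.755, 1.812, -1.009)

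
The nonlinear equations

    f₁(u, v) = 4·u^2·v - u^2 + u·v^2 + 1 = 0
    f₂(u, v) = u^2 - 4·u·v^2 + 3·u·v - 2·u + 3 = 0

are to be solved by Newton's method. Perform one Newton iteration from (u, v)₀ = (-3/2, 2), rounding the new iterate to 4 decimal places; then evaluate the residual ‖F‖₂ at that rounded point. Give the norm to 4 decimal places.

8.8066

At (-3/2, 2): F = (10.7500, 23.2500).
Jacobian J = [[8·u·v - 2·u + v^2, 4·u^2 + 2·u·v], [2·u - 4·v^2 + 3·v - 2, -8·u·v + 3·u]].
At the point, J = [[-17.0000, 3.0000], [-15.0000, 19.5000]] (det J = -286.5000).
Solving J·Δ = −F gives Δ = (0.4882, -0.8168).
Then the next iterate is (u, v)₁ = (-1.0118, 1.1832).
Re-evaluating at (-1.0118, 1.1832): F = (3.404932, 8.121781), so ‖F‖₂ = 8.8066.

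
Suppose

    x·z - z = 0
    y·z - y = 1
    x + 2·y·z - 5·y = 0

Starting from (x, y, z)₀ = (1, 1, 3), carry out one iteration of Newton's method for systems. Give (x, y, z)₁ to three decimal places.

(1.000, 1.000, 2.000)

At (1, 1, 3): F = (0.000, 1.000, 2.000).
Jacobian J = [[z, 0, x - 1], [0, z - 1, y], [1, 2·z - 5, 2·y]].
At the point, J = [[3.000, 0.000, 0.000], [0.000, 2.000, 1.000], [1.000, 1.000, 2.000]] (det J = 9.000).
Solving J·Δ = −F gives Δ = (0.000, 0.000, -1.000).
Then the next iterate is (x, y, z)₁ = (1.000, 1.000, 2.000).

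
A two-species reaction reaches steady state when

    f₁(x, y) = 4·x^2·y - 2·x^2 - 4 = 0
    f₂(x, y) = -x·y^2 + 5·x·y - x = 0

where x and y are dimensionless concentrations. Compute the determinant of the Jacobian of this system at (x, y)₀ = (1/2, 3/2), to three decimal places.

J = [[8·x·y - 4·x, 4·x^2], [-y^2 + 5·y - 1, -2·x·y + 5·x]].
At the point, J = [[4.000, 1.000], [4.250, 1.000]].
det J = -0.250.

-0.250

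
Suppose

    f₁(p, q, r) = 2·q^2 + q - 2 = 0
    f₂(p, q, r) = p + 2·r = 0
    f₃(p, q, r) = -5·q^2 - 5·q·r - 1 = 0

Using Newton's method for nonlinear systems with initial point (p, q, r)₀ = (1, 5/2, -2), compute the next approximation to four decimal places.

(2.3236, 1.3182, -1.1618)

At (1, 5/2, -2): F = (13.0000, -3.0000, -7.2500).
Jacobian J = [[0, 4·q + 1, 0], [1, 0, 2], [0, -10·q - 5·r, -5·q]].
At the point, J = [[0.0000, 11.0000, 0.0000], [1.0000, 0.0000, 2.0000], [0.0000, -15.0000, -12.5000]] (det J = 137.5000).
Solving J·Δ = −F gives Δ = (1.3236, -1.1818, 0.8382).
Then the next iterate is (p, q, r)₁ = (2.3236, 1.3182, -1.1618).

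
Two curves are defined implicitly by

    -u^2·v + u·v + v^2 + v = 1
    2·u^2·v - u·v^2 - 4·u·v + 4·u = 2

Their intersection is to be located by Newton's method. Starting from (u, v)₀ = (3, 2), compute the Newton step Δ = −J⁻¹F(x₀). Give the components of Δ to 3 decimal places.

(-0.684, -0.158)

At (3, 2): F = (-7.000, 10.000).
Jacobian J = [[-2·u·v + v, -u^2 + u + 2·v + 1], [4·u·v - v^2 - 4·v + 4, 2·u^2 - 2·u·v - 4·u]].
At the point, J = [[-10.000, -1.000], [16.000, -6.000]] (det J = 76.000).
Solving J·Δ = −F gives Δ = (-0.684, -0.158).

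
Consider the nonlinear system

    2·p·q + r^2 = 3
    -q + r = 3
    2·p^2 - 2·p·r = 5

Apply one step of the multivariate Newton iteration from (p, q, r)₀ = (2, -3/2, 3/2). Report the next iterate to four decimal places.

(4.0870, 0.3587, 3.3587)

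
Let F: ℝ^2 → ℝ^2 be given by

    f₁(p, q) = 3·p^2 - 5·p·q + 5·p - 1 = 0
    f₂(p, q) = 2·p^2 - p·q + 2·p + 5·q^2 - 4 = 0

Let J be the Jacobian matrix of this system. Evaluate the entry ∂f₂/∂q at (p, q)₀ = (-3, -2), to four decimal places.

∂f₂/∂q = -p + 10·q.
At (-3, -2) this is -17.0000.

-17.0000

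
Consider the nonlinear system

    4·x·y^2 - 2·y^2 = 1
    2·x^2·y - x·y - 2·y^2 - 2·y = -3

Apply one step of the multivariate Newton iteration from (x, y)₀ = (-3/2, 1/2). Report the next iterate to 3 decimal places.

(-0.346, 0.269)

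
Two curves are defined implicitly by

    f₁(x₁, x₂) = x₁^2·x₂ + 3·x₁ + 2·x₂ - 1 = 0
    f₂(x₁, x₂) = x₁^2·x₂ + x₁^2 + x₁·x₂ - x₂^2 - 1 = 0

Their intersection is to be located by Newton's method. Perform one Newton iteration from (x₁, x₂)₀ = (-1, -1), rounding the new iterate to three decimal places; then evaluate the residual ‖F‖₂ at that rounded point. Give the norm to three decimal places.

1.887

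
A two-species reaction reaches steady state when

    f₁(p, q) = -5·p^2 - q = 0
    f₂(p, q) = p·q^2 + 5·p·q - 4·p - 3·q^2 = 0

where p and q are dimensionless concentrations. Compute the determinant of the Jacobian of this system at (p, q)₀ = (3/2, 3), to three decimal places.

42.500

J = [[-10·p, -1], [q^2 + 5·q - 4, 2·p·q + 5·p - 6·q]].
At the point, J = [[-15.000, -1.000], [20.000, -1.500]].
det J = 42.500.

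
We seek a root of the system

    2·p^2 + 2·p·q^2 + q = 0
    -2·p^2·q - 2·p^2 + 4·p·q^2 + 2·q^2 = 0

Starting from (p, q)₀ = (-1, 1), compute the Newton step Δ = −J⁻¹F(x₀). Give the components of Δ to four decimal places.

At (-1, 1): F = (1.0000, -6.0000).
Jacobian J = [[4·p + 2·q^2, 4·p·q + 1], [-4·p·q - 4·p + 4·q^2, -2·p^2 + 8·p·q + 4·q]].
At the point, J = [[-2.0000, -3.0000], [12.0000, -6.0000]] (det J = 48.0000).
Solving J·Δ = −F gives Δ = (0.5000, 0.0000).

(0.5000, 0.0000)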